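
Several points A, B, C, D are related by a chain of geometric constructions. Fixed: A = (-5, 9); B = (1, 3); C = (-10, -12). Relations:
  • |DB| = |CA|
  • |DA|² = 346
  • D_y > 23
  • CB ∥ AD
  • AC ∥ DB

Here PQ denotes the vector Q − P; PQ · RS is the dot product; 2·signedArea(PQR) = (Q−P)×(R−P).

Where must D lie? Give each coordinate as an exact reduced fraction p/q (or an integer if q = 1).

1. D_x = 6  [AC ∥ DB ∩ CB ∥ AD]
2. D_y = 24  [AC ∥ DB ∩ CB ∥ AD]
   → D = (6, 24)

D = (6, 24)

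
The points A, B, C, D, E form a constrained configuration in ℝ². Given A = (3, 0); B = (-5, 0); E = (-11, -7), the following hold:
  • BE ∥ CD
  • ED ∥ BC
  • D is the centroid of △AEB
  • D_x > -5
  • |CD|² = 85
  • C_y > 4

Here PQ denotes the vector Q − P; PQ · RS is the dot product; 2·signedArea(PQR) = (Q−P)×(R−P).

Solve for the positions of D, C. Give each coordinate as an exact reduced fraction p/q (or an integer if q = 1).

C = (5/3, 14/3)
D = (-13/3, -7/3)

1. D_x = -13/3  [D is the centroid of △AEB]
2. D_y = -7/3  [D is the centroid of △AEB]
   → D = (-13/3, -7/3)
3. C_x = 5/3  [BE ∥ CD ∩ ED ∥ BC]
4. C_y = 14/3  [BE ∥ CD ∩ ED ∥ BC]
   → C = (5/3, 14/3)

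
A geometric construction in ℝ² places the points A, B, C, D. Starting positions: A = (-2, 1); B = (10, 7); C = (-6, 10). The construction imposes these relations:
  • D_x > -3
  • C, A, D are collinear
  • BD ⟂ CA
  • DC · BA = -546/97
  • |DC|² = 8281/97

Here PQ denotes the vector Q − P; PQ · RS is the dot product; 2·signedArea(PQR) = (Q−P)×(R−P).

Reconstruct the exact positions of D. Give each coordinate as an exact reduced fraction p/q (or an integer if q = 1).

D = (-218/97, 151/97)

1. D_x = -218/97  [C, A, D are collinear ∩ BD ⟂ CA]
2. D_y = 151/97  [C, A, D are collinear ∩ BD ⟂ CA]
   → D = (-218/97, 151/97)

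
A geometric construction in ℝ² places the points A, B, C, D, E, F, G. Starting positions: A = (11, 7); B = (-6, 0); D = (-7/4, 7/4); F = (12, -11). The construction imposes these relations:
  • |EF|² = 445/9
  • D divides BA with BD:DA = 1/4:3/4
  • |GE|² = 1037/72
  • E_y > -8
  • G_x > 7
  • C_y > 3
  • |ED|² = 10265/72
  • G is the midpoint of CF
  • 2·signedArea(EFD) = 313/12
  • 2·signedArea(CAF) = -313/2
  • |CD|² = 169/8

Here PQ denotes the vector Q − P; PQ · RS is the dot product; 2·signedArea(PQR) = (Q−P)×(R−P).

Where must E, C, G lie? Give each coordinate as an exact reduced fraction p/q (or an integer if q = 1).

C = (5/2, 7/2)
E = (6, -22/3)
G = (29/4, -15/4)

1. E_x = 6  [line -51/4·x + -55/4·y + -73/3 = 0 ∩ |EF|² = 445/9]
2. E_y = -22/3  [line -51/4·x + -55/4·y + -73/3 = 0 ∩ |EF|² = 445/9]
   → E = (6, -22/3)
3. C_x = 5/2  [line 18·x + 1·y + -97/2 = 0 ∩ |CD|² = 169/8]
4. C_y = 7/2  [line 18·x + 1·y + -97/2 = 0 ∩ |CD|² = 169/8]
   → C = (5/2, 7/2)
5. G_x = 29/4  [G is the midpoint of CF]
6. G_y = -15/4  [G is the midpoint of CF]
   → G = (29/4, -15/4)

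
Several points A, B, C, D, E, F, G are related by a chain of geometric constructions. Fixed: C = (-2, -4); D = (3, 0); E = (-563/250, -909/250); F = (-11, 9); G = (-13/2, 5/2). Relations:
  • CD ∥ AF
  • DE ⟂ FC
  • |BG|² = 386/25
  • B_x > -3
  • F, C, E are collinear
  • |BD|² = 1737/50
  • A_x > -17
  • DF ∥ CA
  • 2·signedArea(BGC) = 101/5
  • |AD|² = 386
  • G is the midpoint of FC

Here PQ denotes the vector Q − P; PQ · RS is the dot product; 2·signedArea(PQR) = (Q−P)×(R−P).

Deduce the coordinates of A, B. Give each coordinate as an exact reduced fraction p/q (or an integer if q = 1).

1. A_x = -16  [CD ∥ AF ∩ DF ∥ CA]
2. A_y = 5  [CD ∥ AF ∩ DF ∥ CA]
   → A = (-16, 5)
3. B_x = -27/10  [line 13/2·x + 9/2·y + 54/5 = 0 ∩ |BG|² = 386/25]
4. B_y = 3/2  [line 13/2·x + 9/2·y + 54/5 = 0 ∩ |BG|² = 386/25]
   → B = (-27/10, 3/2)

A = (-16, 5)
B = (-27/10, 3/2)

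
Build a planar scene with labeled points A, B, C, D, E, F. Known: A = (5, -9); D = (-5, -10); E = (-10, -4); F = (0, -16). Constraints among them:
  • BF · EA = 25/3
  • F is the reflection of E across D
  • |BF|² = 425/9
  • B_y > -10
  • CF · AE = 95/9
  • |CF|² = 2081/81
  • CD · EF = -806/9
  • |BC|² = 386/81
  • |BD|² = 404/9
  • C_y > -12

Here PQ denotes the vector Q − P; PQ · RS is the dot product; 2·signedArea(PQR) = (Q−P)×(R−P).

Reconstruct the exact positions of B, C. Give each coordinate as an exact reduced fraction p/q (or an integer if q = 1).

B = (5/3, -28/3)
C = (20/9, -103/9)

1. B_x = 5/3  [line -15·x + 5·y + 215/3 = 0 ∩ |BF|² = 425/9]
2. B_y = -28/3  [line -15·x + 5·y + 215/3 = 0 ∩ |BF|² = 425/9]
   → B = (5/3, -28/3)
3. C_x = 20/9  [CF · AE = 95/9 ∩ CD · EF = -806/9]
4. C_y = -103/9  [CF · AE = 95/9 ∩ CD · EF = -806/9]
   → C = (20/9, -103/9)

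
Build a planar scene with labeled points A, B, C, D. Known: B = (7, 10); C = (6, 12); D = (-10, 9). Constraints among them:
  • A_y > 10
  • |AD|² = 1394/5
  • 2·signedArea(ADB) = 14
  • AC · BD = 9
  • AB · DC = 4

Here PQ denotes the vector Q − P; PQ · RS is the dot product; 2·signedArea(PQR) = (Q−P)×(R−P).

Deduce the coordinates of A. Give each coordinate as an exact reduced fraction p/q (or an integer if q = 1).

A = (33/5, 54/5)

1. A_x = 33/5  [AB · DC = 4 ∩ 2·signedArea(ADB) = 14]
2. A_y = 54/5  [AB · DC = 4 ∩ 2·signedArea(ADB) = 14]
   → A = (33/5, 54/5)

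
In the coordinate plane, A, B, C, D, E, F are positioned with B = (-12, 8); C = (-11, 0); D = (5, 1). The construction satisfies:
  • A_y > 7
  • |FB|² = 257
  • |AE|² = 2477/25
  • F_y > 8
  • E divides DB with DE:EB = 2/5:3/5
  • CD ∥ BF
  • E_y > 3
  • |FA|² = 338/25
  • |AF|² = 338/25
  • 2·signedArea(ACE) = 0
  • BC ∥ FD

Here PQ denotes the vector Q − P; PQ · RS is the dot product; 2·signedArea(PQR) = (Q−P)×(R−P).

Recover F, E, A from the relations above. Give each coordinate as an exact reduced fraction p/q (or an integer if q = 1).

A = (37/5, 38/5)
E = (-9/5, 19/5)
F = (4, 9)

1. F_x = 4  [BC ∥ FD ∩ CD ∥ BF]
2. F_y = 9  [BC ∥ FD ∩ CD ∥ BF]
   → F = (4, 9)
3. E_x = -9/5  [E divides DB with DE:EB = 2/5:3/5]
4. E_y = 19/5  [E divides DB with DE:EB = 2/5:3/5]
   → E = (-9/5, 19/5)
5. A_x = 37/5  [line -19/5·x + 46/5·y + -209/5 = 0 ∩ |AF|² = 338/25]
6. A_y = 38/5  [line -19/5·x + 46/5·y + -209/5 = 0 ∩ |AF|² = 338/25]
   → A = (37/5, 38/5)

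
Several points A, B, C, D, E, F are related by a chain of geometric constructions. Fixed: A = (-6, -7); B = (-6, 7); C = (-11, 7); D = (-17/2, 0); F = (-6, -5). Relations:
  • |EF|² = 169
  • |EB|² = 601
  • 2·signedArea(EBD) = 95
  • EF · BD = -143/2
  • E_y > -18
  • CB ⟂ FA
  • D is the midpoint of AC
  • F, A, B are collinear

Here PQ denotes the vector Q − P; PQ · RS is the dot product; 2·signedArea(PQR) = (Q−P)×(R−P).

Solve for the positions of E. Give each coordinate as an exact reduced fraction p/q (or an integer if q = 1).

E = (-1, -17)

1. E_x = -1  [2·signedArea(EBD) = 95 ∩ EF · BD = -143/2]
2. E_y = -17  [2·signedArea(EBD) = 95 ∩ EF · BD = -143/2]
   → E = (-1, -17)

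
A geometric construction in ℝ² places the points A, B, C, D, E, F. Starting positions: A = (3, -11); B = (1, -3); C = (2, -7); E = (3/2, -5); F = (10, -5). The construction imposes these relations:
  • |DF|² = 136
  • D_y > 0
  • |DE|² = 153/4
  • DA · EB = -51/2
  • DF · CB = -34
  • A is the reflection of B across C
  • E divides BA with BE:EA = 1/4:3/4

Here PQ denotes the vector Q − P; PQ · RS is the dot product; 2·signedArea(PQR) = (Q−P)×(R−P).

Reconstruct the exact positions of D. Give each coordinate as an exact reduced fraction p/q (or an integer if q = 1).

1. D_x = 0  [line 1/2·x + -2·y + 2 = 0 ∩ |DE|² = 153/4]
2. D_y = 1  [line 1/2·x + -2·y + 2 = 0 ∩ |DE|² = 153/4]
   → D = (0, 1)

D = (0, 1)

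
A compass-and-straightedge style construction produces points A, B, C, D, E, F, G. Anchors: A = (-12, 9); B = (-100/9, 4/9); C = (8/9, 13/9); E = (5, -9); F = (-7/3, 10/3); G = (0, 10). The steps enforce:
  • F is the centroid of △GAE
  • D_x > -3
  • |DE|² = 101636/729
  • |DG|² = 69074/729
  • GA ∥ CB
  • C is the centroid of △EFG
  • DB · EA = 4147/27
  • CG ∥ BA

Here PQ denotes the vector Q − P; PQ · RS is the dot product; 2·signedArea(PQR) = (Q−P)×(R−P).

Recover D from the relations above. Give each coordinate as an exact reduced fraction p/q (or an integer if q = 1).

1. D_x = -55/27  [line 17·x + -18·y + 1169/27 = 0 ∩ |DE|² = 101636/729]
2. D_y = 13/27  [line 17·x + -18·y + 1169/27 = 0 ∩ |DE|² = 101636/729]
   → D = (-55/27, 13/27)

D = (-55/27, 13/27)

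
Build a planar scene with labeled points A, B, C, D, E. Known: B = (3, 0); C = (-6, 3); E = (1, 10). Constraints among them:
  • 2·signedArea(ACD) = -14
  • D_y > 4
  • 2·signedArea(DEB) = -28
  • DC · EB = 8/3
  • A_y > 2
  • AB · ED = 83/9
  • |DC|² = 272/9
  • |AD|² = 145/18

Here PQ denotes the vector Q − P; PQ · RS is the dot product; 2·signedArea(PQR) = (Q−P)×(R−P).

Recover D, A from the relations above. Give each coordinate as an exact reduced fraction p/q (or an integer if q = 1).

1. D_x = -2/3  [2·signedArea(DEB) = -28 ∩ DC · EB = 8/3]
2. D_y = 13/3  [2·signedArea(DEB) = -28 ∩ DC · EB = 8/3]
   → D = (-2/3, 13/3)
3. A_x = 7/6  [2·signedArea(ACD) = -14 ∩ AB · ED = 83/9]
4. A_y = 13/6  [2·signedArea(ACD) = -14 ∩ AB · ED = 83/9]
   → A = (7/6, 13/6)

A = (7/6, 13/6)
D = (-2/3, 13/3)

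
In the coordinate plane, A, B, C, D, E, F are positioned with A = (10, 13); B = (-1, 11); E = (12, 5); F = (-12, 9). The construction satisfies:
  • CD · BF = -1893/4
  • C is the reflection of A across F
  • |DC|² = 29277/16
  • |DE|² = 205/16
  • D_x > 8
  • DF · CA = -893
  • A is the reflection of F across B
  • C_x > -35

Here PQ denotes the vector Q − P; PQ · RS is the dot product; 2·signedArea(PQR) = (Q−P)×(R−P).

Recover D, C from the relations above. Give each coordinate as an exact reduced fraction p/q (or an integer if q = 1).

C = (-34, 5)
D = (35/4, 13/2)

1. C_x = -34  [C is the reflection of A across F]
2. C_y = 5  [C is the reflection of A across F]
   → C = (-34, 5)
3. D_x = 35/4  [line -44·x + -8·y + 437 = 0 ∩ |DC|² = 29277/16]
4. D_y = 13/2  [line -44·x + -8·y + 437 = 0 ∩ |DC|² = 29277/16]
   → D = (35/4, 13/2)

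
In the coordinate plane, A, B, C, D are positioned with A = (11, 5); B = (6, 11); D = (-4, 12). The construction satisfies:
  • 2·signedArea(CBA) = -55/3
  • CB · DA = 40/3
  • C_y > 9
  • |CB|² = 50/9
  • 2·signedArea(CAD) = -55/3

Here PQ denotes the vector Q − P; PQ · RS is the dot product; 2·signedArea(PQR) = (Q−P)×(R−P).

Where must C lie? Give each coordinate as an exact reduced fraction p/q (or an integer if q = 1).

1. C_x = 13/3  [CB · DA = 40/3 ∩ 2·signedArea(CAD) = -55/3]
2. C_y = 28/3  [CB · DA = 40/3 ∩ 2·signedArea(CAD) = -55/3]
   → C = (13/3, 28/3)

C = (13/3, 28/3)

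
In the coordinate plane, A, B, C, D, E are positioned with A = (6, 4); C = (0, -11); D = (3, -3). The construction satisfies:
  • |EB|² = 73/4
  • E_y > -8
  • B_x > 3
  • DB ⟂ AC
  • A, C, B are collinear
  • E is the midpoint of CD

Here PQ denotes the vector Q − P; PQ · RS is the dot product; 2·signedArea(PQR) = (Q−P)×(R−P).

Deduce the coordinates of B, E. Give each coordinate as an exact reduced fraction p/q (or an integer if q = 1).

B = (92/29, -89/29)
E = (3/2, -7)

1. B_x = 92/29  [A, C, B are collinear ∩ DB ⟂ AC]
2. B_y = -89/29  [A, C, B are collinear ∩ DB ⟂ AC]
   → B = (92/29, -89/29)
3. E_x = 3/2  [E is the midpoint of CD]
4. E_y = -7  [E is the midpoint of CD]
   → E = (3/2, -7)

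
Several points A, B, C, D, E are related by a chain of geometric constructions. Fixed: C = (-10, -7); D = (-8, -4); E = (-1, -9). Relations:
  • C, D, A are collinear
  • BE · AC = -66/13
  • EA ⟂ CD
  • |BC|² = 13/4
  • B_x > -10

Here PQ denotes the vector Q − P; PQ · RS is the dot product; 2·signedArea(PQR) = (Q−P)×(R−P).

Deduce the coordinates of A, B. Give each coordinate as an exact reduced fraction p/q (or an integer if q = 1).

1. A_x = -106/13  [C, D, A are collinear ∩ EA ⟂ CD]
2. A_y = -55/13  [C, D, A are collinear ∩ EA ⟂ CD]
   → A = (-106/13, -55/13)
3. B_x = -9  [line 24/13·x + 36/13·y + 414/13 = 0 ∩ |BC|² = 13/4]
4. B_y = -11/2  [line 24/13·x + 36/13·y + 414/13 = 0 ∩ |BC|² = 13/4]
   → B = (-9, -11/2)

A = (-106/13, -55/13)
B = (-9, -11/2)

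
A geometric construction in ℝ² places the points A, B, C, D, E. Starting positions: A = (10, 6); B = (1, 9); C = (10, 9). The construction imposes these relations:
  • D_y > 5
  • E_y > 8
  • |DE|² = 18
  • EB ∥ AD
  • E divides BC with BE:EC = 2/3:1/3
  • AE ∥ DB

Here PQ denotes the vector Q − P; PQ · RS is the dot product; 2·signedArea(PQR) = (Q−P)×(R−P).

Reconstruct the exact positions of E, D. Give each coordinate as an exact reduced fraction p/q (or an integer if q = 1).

D = (4, 6)
E = (7, 9)

1. E_x = 7  [E divides BC with BE:EC = 2/3:1/3]
2. E_y = 9  [E divides BC with BE:EC = 2/3:1/3]
   → E = (7, 9)
3. D_x = 4  [AE ∥ DB ∩ EB ∥ AD]
4. D_y = 6  [AE ∥ DB ∩ EB ∥ AD]
   → D = (4, 6)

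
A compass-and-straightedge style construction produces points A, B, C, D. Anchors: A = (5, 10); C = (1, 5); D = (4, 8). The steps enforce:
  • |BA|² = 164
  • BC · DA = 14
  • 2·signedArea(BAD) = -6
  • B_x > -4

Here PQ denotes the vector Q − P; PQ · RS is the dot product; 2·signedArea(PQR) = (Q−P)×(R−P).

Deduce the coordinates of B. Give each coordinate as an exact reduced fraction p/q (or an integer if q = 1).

1. B_x = -3  [BC · DA = 14 ∩ 2·signedArea(BAD) = -6]
2. B_y = 0  [BC · DA = 14 ∩ 2·signedArea(BAD) = -6]
   → B = (-3, 0)

B = (-3, 0)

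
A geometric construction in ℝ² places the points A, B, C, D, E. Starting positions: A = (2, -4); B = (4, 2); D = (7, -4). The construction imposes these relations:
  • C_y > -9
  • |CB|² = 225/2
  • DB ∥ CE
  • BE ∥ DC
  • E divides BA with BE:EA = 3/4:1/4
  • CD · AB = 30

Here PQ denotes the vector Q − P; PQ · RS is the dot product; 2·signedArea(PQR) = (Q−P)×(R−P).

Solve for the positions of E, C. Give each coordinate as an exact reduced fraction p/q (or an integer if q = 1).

1. E_x = 5/2  [E divides BA with BE:EA = 3/4:1/4]
2. E_y = -5/2  [E divides BA with BE:EA = 3/4:1/4]
   → E = (5/2, -5/2)
3. C_x = 11/2  [DB ∥ CE ∩ BE ∥ DC]
4. C_y = -17/2  [DB ∥ CE ∩ BE ∥ DC]
   → C = (11/2, -17/2)

C = (11/2, -17/2)
E = (5/2, -5/2)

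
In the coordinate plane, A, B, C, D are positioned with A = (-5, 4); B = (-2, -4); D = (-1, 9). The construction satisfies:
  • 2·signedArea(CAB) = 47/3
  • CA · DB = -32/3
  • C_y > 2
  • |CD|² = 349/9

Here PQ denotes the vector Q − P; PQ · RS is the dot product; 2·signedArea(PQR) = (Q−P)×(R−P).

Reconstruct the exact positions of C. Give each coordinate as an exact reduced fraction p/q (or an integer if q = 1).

1. C_x = -8/3  [2·signedArea(CAB) = 47/3 ∩ CA · DB = -32/3]
2. C_y = 3  [2·signedArea(CAB) = 47/3 ∩ CA · DB = -32/3]
   → C = (-8/3, 3)

C = (-8/3, 3)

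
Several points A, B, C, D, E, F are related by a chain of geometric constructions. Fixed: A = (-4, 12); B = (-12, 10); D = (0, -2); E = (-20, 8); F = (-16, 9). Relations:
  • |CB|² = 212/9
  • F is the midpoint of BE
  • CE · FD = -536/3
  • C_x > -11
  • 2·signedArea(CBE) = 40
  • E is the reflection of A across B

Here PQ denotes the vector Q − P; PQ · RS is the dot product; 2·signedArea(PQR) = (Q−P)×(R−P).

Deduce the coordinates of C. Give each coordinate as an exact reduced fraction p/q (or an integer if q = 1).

C = (-32/3, 16/3)

1. C_x = -32/3  [2·signedArea(CBE) = 40 ∩ CE · FD = -536/3]
2. C_y = 16/3  [2·signedArea(CBE) = 40 ∩ CE · FD = -536/3]
   → C = (-32/3, 16/3)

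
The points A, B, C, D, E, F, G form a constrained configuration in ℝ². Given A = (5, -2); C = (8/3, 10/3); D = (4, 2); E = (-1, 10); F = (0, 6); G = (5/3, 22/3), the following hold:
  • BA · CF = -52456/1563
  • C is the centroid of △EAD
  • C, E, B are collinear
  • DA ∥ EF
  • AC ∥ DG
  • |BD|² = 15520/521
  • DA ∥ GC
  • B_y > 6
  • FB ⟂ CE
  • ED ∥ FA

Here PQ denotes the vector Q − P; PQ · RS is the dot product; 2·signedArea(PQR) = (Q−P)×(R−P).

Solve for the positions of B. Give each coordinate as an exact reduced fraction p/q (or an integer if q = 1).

1. B_x = 480/521  [C, E, B are collinear ∩ FB ⟂ CE]
2. B_y = 3390/521  [C, E, B are collinear ∩ FB ⟂ CE]
   → B = (480/521, 3390/521)

B = (480/521, 3390/521)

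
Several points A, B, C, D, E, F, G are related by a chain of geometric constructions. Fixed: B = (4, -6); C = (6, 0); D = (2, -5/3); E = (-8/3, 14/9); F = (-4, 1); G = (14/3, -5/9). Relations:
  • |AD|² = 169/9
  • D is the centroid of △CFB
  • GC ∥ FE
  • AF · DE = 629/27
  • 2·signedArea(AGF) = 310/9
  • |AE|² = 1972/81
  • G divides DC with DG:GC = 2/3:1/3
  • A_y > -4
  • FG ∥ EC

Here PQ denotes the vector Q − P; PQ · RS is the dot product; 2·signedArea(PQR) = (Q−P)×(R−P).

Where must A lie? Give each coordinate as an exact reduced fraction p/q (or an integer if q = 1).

1. A_x = -2  [AF · DE = 629/27 ∩ 2·signedArea(AGF) = 310/9]
2. A_y = -10/3  [AF · DE = 629/27 ∩ 2·signedArea(AGF) = 310/9]
   → A = (-2, -10/3)

A = (-2, -10/3)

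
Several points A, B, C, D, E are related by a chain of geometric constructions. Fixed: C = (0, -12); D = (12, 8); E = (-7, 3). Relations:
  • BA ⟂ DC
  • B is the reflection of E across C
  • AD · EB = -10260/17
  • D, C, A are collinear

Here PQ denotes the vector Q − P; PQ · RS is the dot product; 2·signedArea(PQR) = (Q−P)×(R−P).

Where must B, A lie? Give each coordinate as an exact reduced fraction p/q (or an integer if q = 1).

A = (-81/17, -339/17)
B = (7, -27)

1. B_x = 7  [B is the reflection of E across C]
2. B_y = -27  [B is the reflection of E across C]
   → B = (7, -27)
3. A_x = -81/17  [D, C, A are collinear ∩ BA ⟂ DC]
4. A_y = -339/17  [D, C, A are collinear ∩ BA ⟂ DC]
   → A = (-81/17, -339/17)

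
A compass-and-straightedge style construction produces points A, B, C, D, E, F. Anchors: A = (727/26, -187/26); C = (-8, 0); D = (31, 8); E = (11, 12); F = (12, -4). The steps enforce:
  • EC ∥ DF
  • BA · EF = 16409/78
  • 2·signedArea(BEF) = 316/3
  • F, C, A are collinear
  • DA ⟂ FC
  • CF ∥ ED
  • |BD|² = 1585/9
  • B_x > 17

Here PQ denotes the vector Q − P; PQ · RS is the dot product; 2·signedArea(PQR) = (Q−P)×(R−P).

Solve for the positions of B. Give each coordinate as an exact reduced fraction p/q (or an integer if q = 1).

B = (18, 16/3)

1. B_x = 18  [BA · EF = 16409/78 ∩ 2·signedArea(BEF) = 316/3]
2. B_y = 16/3  [BA · EF = 16409/78 ∩ 2·signedArea(BEF) = 316/3]
   → B = (18, 16/3)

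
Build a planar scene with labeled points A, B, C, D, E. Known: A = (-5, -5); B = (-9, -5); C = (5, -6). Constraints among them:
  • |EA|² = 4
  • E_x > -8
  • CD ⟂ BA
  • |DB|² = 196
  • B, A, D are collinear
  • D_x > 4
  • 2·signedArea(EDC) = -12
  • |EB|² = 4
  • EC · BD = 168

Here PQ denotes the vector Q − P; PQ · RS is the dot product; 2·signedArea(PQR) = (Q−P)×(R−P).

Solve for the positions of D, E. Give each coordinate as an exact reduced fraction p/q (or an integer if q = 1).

D = (5, -5)
E = (-7, -5)

1. D_x = 5  [B, A, D are collinear ∩ CD ⟂ BA]
2. D_y = -5  [B, A, D are collinear ∩ CD ⟂ BA]
   → D = (5, -5)
3. E_x = -7  [EC · BD = 168]
4. E_y = -5  [|EA|² = 4]
   → E = (-7, -5)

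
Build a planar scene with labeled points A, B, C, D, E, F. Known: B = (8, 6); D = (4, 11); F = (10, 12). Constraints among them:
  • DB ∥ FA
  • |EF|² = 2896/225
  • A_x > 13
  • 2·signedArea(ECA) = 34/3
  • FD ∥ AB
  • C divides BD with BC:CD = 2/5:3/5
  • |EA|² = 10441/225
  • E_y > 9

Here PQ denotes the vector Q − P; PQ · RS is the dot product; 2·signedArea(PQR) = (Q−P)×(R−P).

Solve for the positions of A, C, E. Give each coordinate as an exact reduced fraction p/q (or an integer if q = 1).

1. A_x = 14  [FD ∥ AB ∩ DB ∥ FA]
2. A_y = 7  [FD ∥ AB ∩ DB ∥ FA]
   → A = (14, 7)
3. C_x = 32/5  [C divides BD with BC:CD = 2/5:3/5]
4. C_y = 8  [C divides BD with BC:CD = 2/5:3/5]
   → C = (32/5, 8)
5. E_x = 38/5  [line 1·x + 38/5·y + -1178/15 = 0 ∩ |EF|² = 2896/225]
6. E_y = 28/3  [line 1·x + 38/5·y + -1178/15 = 0 ∩ |EF|² = 2896/225]
   → E = (38/5, 28/3)

A = (14, 7)
C = (32/5, 8)
E = (38/5, 28/3)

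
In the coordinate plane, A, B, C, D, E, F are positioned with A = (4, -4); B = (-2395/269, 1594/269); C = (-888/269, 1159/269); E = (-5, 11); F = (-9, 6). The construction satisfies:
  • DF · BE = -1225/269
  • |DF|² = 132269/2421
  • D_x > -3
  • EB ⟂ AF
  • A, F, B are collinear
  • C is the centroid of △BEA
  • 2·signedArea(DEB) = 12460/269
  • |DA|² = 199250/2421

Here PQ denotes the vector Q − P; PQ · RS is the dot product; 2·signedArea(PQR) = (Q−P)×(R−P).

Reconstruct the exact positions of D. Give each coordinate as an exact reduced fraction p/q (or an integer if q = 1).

D = (-2207/807, 559/269)

1. D_x = -2207/807  [2·signedArea(DEB) = 12460/269 ∩ DF · BE = -1225/269]
2. D_y = 559/269  [2·signedArea(DEB) = 12460/269 ∩ DF · BE = -1225/269]
   → D = (-2207/807, 559/269)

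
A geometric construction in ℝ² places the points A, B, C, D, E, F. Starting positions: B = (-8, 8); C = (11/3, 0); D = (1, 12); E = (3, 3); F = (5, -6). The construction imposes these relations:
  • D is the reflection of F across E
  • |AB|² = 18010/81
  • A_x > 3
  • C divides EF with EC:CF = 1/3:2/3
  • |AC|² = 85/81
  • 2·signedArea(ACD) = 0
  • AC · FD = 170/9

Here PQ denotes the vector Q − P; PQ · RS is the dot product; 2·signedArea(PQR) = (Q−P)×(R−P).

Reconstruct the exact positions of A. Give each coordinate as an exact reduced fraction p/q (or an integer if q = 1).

1. A_x = 35/9  [2·signedArea(ACD) = 0 ∩ AC · FD = 170/9]
2. A_y = -1  [2·signedArea(ACD) = 0 ∩ AC · FD = 170/9]
   → A = (35/9, -1)

A = (35/9, -1)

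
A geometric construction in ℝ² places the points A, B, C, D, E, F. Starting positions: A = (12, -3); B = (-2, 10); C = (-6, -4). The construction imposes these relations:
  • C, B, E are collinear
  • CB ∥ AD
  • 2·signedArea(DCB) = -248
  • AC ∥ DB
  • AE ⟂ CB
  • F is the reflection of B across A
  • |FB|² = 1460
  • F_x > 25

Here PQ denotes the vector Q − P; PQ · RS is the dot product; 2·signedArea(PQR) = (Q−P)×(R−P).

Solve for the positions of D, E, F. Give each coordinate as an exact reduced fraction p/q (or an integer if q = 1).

D = (16, 11)
E = (-232/53, 89/53)
F = (26, -16)

1. D_x = 16  [AC ∥ DB ∩ CB ∥ AD]
2. D_y = 11  [AC ∥ DB ∩ CB ∥ AD]
   → D = (16, 11)
3. E_x = -232/53  [C, B, E are collinear ∩ AE ⟂ CB]
4. E_y = 89/53  [C, B, E are collinear ∩ AE ⟂ CB]
   → E = (-232/53, 89/53)
5. F_x = 26  [F is the reflection of B across A]
6. F_y = -16  [F is the reflection of B across A]
   → F = (26, -16)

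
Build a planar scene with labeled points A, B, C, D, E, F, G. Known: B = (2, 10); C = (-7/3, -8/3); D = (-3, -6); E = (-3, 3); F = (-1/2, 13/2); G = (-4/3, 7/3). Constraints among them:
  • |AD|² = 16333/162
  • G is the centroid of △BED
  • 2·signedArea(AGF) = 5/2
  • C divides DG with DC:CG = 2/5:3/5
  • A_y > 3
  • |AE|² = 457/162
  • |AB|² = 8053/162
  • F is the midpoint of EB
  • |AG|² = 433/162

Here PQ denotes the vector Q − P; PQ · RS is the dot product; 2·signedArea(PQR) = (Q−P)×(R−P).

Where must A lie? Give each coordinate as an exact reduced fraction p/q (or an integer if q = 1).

A = (-29/18, 71/18)

1. A_x = -29/18  [line -25/6·x + 5/6·y + -10 = 0 ∩ |AD|² = 16333/162]
2. A_y = 71/18  [line -25/6·x + 5/6·y + -10 = 0 ∩ |AD|² = 16333/162]
   → A = (-29/18, 71/18)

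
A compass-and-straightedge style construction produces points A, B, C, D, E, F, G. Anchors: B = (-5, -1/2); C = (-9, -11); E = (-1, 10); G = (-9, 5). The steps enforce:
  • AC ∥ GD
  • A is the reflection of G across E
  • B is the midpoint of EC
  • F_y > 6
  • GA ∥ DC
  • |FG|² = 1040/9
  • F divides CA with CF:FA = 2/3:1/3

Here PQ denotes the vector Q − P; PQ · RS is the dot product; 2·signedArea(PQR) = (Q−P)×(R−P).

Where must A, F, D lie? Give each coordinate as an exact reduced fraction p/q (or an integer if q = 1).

A = (7, 15)
D = (-25, -21)
F = (5/3, 19/3)

1. A_x = 7  [A is the reflection of G across E]
2. A_y = 15  [A is the reflection of G across E]
   → A = (7, 15)
3. F_x = 5/3  [F divides CA with CF:FA = 2/3:1/3]
4. F_y = 19/3  [F divides CA with CF:FA = 2/3:1/3]
   → F = (5/3, 19/3)
5. D_x = -25  [GA ∥ DC ∩ AC ∥ GD]
6. D_y = -21  [GA ∥ DC ∩ AC ∥ GD]
   → D = (-25, -21)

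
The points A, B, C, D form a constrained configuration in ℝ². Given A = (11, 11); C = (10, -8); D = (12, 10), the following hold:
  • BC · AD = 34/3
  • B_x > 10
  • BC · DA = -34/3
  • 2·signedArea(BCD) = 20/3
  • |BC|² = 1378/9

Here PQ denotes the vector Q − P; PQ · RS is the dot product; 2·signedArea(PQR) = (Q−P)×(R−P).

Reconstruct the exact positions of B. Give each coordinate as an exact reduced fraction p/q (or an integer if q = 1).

1. B_x = 11  [BC · AD = 34/3 ∩ 2·signedArea(BCD) = 20/3]
2. B_y = 13/3  [BC · AD = 34/3 ∩ 2·signedArea(BCD) = 20/3]
   → B = (11, 13/3)

B = (11, 13/3)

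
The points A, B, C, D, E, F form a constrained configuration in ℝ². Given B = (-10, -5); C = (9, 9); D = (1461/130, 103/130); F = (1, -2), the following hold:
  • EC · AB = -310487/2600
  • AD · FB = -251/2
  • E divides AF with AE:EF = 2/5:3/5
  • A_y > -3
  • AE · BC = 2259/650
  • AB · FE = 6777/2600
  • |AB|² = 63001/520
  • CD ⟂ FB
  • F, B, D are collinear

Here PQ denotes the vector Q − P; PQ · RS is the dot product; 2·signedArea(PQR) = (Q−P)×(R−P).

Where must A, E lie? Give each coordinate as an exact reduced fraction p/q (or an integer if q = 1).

A = (161/260, -547/260)
E = (1003/1300, -2681/1300)

1. A_x = 161/260  [line 11·x + 3·y + -1/2 = 0 ∩ |AB|² = 63001/520]
2. A_y = -547/260  [line 11·x + 3·y + -1/2 = 0 ∩ |AB|² = 63001/520]
   → A = (161/260, -547/260)
3. E_x = 1003/1300  [AE · BC = 2259/650 ∩ E divides AF with AE:EF = 2/5:3/5]
4. E_y = -2681/1300  [AE · BC = 2259/650 ∩ E divides AF with AE:EF = 2/5:3/5]
   → E = (1003/1300, -2681/1300)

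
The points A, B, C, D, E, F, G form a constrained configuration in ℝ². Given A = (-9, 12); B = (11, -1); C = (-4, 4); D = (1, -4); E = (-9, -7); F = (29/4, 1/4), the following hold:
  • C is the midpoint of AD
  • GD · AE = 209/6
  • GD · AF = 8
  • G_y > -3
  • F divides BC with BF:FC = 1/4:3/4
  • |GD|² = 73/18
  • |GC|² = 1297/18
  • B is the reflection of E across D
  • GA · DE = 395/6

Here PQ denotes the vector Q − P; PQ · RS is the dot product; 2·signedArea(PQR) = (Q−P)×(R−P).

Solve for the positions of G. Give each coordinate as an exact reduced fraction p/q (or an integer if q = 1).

1. G_x = 11/6  [GD · AE = 209/6 ∩ GD · AF = 8]
2. G_y = -13/6  [GD · AE = 209/6 ∩ GD · AF = 8]
   → G = (11/6, -13/6)

G = (11/6, -13/6)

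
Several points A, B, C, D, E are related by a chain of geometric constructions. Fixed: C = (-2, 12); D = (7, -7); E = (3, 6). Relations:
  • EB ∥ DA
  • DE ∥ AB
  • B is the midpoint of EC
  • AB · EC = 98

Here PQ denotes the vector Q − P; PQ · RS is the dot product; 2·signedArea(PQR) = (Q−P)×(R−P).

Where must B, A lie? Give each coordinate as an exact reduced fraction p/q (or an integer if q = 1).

A = (9/2, -4)
B = (1/2, 9)

1. B_x = 1/2  [B is the midpoint of EC]
2. B_y = 9  [B is the midpoint of EC]
   → B = (1/2, 9)
3. A_x = 9/2  [DE ∥ AB ∩ EB ∥ DA]
4. A_y = -4  [DE ∥ AB ∩ EB ∥ DA]
   → A = (9/2, -4)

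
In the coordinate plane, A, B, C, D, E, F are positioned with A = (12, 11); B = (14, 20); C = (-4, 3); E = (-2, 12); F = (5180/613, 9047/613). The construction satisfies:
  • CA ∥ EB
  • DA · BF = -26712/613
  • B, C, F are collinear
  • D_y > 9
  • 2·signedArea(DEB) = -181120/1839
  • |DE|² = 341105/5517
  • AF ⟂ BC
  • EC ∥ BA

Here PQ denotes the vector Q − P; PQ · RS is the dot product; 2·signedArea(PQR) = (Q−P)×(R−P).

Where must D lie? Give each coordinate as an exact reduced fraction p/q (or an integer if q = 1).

1. D_x = 10084/1839  [2·signedArea(DEB) = -181120/1839 ∩ DA · BF = -26712/613]
2. D_y = 17629/1839  [2·signedArea(DEB) = -181120/1839 ∩ DA · BF = -26712/613]
   → D = (10084/1839, 17629/1839)

D = (10084/1839, 17629/1839)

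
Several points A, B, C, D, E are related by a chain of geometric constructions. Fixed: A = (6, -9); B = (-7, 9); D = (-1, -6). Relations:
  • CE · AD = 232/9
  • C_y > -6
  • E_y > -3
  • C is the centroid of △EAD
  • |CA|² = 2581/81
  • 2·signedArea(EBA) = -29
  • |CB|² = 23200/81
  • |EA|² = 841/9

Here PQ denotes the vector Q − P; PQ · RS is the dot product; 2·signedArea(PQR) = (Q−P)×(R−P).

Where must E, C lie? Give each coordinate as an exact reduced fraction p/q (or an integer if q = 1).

1. E_x = -2/3  [line 18·x + 13·y + 38 = 0 ∩ |EA|² = 841/9]
2. E_y = -2  [line 18·x + 13·y + 38 = 0 ∩ |EA|² = 841/9]
   → E = (-2/3, -2)
3. C_x = 13/9  [C is the centroid of △EAD]
4. C_y = -17/3  [C is the centroid of △EAD]
   → C = (13/9, -17/3)

C = (13/9, -17/3)
E = (-2/3, -2)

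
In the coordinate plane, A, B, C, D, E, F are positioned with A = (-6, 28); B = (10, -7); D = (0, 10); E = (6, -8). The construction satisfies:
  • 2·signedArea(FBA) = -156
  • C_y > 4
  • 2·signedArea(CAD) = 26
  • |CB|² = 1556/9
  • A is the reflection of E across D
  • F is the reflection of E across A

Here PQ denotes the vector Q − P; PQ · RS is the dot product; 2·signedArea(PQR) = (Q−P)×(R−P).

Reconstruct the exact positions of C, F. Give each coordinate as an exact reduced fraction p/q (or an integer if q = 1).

1. C_x = 10/3  [line 18·x + 6·y + -86 = 0 ∩ |CB|² = 1556/9]
2. C_y = 13/3  [line 18·x + 6·y + -86 = 0 ∩ |CB|² = 1556/9]
   → C = (10/3, 13/3)
3. F_x = -18  [F is the reflection of E across A]
4. F_y = 64  [F is the reflection of E across A]
   → F = (-18, 64)

C = (10/3, 13/3)
F = (-18, 64)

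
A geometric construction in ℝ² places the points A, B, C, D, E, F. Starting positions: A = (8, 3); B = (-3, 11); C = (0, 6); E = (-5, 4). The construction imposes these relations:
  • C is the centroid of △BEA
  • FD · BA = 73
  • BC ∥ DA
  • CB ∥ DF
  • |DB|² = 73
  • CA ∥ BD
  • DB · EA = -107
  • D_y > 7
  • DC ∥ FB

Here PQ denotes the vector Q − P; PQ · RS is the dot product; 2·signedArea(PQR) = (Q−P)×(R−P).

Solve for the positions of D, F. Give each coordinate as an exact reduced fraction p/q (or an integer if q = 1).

D = (5, 8)
F = (2, 13)

1. D_x = 5  [BC ∥ DA ∩ CA ∥ BD]
2. D_y = 8  [BC ∥ DA ∩ CA ∥ BD]
   → D = (5, 8)
3. F_x = 2  [DC ∥ FB ∩ CB ∥ DF]
4. F_y = 13  [DC ∥ FB ∩ CB ∥ DF]
   → F = (2, 13)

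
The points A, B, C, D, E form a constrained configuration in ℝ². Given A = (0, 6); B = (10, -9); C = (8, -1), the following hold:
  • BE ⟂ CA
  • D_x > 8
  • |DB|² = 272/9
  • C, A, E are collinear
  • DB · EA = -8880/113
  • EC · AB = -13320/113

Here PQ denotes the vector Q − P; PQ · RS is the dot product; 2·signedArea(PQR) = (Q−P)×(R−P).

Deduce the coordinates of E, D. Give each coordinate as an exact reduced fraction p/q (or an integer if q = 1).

D = (26/3, -11/3)
E = (1480/113, -617/113)

1. E_x = 1480/113  [C, A, E are collinear ∩ BE ⟂ CA]
2. E_y = -617/113  [C, A, E are collinear ∩ BE ⟂ CA]
   → E = (1480/113, -617/113)
3. D_x = 26/3  [line 1480/113·x + -1295/113·y + -17575/113 = 0 ∩ |DB|² = 272/9]
4. D_y = -11/3  [line 1480/113·x + -1295/113·y + -17575/113 = 0 ∩ |DB|² = 272/9]
   → D = (26/3, -11/3)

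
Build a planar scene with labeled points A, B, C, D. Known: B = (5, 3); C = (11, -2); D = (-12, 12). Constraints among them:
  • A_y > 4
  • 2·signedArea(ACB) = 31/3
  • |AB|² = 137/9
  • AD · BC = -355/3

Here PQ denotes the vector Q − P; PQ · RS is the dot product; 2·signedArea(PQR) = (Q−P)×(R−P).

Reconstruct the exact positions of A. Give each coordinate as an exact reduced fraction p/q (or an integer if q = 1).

1. A_x = 4/3  [2·signedArea(ACB) = 31/3 ∩ AD · BC = -355/3]
2. A_y = 13/3  [2·signedArea(ACB) = 31/3 ∩ AD · BC = -355/3]
   → A = (4/3, 13/3)

A = (4/3, 13/3)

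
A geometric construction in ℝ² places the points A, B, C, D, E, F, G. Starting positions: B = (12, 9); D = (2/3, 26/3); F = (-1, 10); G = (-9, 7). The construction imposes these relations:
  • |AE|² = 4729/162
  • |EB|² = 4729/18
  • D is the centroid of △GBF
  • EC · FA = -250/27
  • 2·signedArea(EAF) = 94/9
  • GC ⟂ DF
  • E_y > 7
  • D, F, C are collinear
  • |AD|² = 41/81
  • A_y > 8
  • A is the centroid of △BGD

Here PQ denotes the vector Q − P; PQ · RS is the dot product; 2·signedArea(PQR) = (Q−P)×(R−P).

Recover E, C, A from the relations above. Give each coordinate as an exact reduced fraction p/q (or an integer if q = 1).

1. C_x = -181/41  [D, F, C are collinear ∩ GC ⟂ DF]
2. C_y = 522/41  [D, F, C are collinear ∩ GC ⟂ DF]
   → C = (-181/41, 522/41)
3. A_x = 11/9  [A is the centroid of △BGD]
4. A_y = 74/9  [A is the centroid of △BGD]
   → A = (11/9, 74/9)
5. E_x = -25/6  [EC · FA = -250/27 ∩ 2·signedArea(EAF) = 94/9]
6. E_y = 47/6  [EC · FA = -250/27 ∩ 2·signedArea(EAF) = 94/9]
   → E = (-25/6, 47/6)

A = (11/9, 74/9)
C = (-181/41, 522/41)
E = (-25/6, 47/6)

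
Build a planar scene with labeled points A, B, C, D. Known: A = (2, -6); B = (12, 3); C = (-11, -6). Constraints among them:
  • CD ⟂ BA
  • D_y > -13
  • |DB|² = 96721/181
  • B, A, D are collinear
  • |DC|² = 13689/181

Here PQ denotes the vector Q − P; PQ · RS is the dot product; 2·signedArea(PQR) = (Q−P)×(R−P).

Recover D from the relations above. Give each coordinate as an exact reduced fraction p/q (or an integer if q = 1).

1. D_x = -938/181  [B, A, D are collinear ∩ CD ⟂ BA]
2. D_y = -2256/181  [B, A, D are collinear ∩ CD ⟂ BA]
   → D = (-938/181, -2256/181)

D = (-938/181, -2256/181)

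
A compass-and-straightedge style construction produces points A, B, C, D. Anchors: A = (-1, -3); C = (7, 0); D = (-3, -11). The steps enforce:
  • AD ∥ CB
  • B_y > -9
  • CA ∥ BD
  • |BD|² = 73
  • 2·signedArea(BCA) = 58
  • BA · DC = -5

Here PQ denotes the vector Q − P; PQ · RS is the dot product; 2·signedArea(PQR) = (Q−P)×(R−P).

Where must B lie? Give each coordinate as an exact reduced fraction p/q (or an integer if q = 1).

1. B_x = 5  [CA ∥ BD ∩ AD ∥ CB]
2. B_y = -8  [CA ∥ BD ∩ AD ∥ CB]
   → B = (5, -8)

B = (5, -8)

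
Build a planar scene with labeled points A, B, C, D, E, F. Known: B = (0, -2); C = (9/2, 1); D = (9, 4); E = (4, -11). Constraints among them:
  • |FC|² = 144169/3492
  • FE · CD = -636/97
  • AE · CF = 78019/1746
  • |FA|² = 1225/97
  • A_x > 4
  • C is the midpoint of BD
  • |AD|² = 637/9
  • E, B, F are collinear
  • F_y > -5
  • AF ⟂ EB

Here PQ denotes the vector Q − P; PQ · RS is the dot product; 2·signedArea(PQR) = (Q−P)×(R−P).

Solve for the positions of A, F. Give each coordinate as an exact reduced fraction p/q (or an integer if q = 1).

1. F_x = 316/291  [E, B, F are collinear ∩ FE · CD = -636/97]
2. F_y = -431/97  [E, B, F are collinear ∩ FE · CD = -636/97]
   → F = (316/291, -431/97)
3. A_x = 13/3  [AE · CF = 78019/1746 ∩ AF ⟂ EB]
4. A_y = -3  [AE · CF = 78019/1746 ∩ AF ⟂ EB]
   → A = (13/3, -3)

A = (13/3, -3)
F = (316/291, -431/97)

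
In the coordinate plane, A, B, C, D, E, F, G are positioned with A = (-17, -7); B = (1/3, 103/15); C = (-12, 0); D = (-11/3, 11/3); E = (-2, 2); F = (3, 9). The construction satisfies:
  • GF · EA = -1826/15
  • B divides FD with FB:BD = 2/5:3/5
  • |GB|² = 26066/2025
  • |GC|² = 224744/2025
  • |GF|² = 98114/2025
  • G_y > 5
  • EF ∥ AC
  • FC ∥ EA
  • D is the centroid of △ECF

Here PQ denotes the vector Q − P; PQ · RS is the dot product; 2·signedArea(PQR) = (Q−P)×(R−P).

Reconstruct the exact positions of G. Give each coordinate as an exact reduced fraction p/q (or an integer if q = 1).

1. G_x = -26/9  [line 15·x + 9·y + -64/15 = 0 ∩ |GB|² = 26066/2025]
2. G_y = 238/45  [line 15·x + 9·y + -64/15 = 0 ∩ |GB|² = 26066/2025]
   → G = (-26/9, 238/45)

G = (-26/9, 238/45)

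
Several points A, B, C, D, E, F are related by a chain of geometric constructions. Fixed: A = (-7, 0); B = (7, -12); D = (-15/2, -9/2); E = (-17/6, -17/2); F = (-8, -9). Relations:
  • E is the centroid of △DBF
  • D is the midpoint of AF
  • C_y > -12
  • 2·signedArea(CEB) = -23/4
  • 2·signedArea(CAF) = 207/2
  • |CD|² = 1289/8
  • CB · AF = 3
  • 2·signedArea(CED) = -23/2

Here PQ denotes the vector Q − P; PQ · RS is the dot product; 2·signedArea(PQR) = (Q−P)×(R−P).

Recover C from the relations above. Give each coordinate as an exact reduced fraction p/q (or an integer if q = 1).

C = (13/4, -45/4)

1. C_x = 13/4  [2·signedArea(CED) = -23/2 ∩ 2·signedArea(CAF) = 207/2]
2. C_y = -45/4  [2·signedArea(CED) = -23/2 ∩ 2·signedArea(CAF) = 207/2]
   → C = (13/4, -45/4)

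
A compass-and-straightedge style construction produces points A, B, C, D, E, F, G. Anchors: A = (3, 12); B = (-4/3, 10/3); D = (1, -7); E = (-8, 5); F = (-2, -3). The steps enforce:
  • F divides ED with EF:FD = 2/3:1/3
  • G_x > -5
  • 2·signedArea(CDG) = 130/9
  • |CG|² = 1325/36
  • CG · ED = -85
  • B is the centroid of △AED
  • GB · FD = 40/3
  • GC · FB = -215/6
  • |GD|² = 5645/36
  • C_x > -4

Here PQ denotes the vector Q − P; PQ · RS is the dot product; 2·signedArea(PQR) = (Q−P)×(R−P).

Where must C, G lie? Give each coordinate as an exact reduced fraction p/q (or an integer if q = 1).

C = (-3, -5/3)
G = (-14/3, 25/6)

1. G_x = -14/3  [line -3·x + 4·y + -92/3 = 0 ∩ |GD|² = 5645/36]
2. G_y = 25/6  [line -3·x + 4·y + -92/3 = 0 ∩ |GD|² = 5645/36]
   → G = (-14/3, 25/6)
3. C_x = -3  [2·signedArea(CDG) = 130/9 ∩ GC · FB = -215/6]
4. C_y = -5/3  [2·signedArea(CDG) = 130/9 ∩ GC · FB = -215/6]
   → C = (-3, -5/3)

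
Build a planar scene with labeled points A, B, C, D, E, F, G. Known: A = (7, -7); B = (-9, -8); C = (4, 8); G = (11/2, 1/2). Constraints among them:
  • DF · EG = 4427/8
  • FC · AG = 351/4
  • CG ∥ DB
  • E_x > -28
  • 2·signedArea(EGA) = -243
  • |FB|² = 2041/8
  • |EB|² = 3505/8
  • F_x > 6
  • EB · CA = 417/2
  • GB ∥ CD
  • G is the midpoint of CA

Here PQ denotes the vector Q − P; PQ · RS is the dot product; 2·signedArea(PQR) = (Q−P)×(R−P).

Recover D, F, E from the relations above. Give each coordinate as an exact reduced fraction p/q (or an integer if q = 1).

D = (-21/2, -1/2)
E = (-109/4, 9/4)
F = (25/4, -13/4)

1. D_x = -21/2  [CG ∥ DB ∩ GB ∥ CD]
2. D_y = -1/2  [CG ∥ DB ∩ GB ∥ CD]
   → D = (-21/2, -1/2)
3. F_x = 25/4  [line 3/2·x + -15/2·y + -135/4 = 0 ∩ |FB|² = 2041/8]
4. F_y = -13/4  [line 3/2·x + -15/2·y + -135/4 = 0 ∩ |FB|² = 2041/8]
   → F = (25/4, -13/4)
5. E_x = -109/4  [2·signedArea(EGA) = -243 ∩ DF · EG = 4427/8]
6. E_y = 9/4  [2·signedArea(EGA) = -243 ∩ DF · EG = 4427/8]
   → E = (-109/4, 9/4)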